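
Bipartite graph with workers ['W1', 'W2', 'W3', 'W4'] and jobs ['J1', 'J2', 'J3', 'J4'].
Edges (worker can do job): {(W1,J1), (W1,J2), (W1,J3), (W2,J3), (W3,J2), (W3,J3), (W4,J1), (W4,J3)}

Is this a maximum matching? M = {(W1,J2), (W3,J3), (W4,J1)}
Yes, size 3 is maximum

Proposed matching has size 3.
Maximum matching size for this graph: 3.

This is a maximum matching.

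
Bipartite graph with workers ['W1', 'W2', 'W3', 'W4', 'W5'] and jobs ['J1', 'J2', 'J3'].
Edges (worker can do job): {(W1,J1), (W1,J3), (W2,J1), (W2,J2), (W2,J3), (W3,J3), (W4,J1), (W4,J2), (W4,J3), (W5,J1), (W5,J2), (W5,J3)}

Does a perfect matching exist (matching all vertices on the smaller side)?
Yes, perfect matching exists (size 3)

Perfect matching: {(W3,J3), (W4,J1), (W5,J2)}
All 3 vertices on the smaller side are matched.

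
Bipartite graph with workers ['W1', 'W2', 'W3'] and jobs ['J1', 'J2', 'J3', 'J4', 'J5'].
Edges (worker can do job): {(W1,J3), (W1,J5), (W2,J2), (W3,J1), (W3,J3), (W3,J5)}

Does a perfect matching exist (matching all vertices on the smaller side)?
Yes, perfect matching exists (size 3)

Perfect matching: {(W1,J3), (W2,J2), (W3,J5)}
All 3 vertices on the smaller side are matched.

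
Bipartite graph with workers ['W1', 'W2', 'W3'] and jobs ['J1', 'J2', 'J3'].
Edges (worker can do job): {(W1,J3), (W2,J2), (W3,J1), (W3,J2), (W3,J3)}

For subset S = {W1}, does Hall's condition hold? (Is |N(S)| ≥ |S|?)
Yes: |N(S)| = 1, |S| = 1

Subset S = {W1}
Neighbors N(S) = {J3}

|N(S)| = 1, |S| = 1
Hall's condition: |N(S)| ≥ |S| is satisfied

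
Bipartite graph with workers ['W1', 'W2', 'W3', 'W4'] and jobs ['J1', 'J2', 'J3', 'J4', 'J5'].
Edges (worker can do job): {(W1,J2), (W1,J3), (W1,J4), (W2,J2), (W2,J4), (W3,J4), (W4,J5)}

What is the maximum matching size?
Maximum matching size = 4

Maximum matching: {(W1,J3), (W2,J2), (W3,J4), (W4,J5)}
Size: 4

This assigns 4 workers to 4 distinct jobs.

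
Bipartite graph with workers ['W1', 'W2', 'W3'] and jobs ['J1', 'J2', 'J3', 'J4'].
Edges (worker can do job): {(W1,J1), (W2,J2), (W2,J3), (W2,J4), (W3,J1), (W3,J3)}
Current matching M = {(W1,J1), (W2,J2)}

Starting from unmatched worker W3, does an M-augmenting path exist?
Yes: W3 → J3

An M-augmenting path alternates non-matching / matching edges, starting and ending at unmatched vertices.
Path: W3 → J3
(J3 is unmatched in M, so the path is augmenting.)
Flipping edges along this path would increase |M| from 2 to 3.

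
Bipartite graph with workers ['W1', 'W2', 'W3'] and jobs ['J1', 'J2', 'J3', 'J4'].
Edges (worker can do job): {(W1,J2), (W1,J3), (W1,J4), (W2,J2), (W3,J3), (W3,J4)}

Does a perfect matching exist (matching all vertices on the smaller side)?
Yes, perfect matching exists (size 3)

Perfect matching: {(W1,J4), (W2,J2), (W3,J3)}
All 3 vertices on the smaller side are matched.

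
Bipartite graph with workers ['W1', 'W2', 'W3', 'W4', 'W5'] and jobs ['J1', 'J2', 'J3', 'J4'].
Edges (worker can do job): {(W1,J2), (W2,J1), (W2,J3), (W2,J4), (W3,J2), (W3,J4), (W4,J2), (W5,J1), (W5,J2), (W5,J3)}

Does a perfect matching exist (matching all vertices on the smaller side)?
Yes, perfect matching exists (size 4)

Perfect matching: {(W2,J3), (W3,J4), (W4,J2), (W5,J1)}
All 4 vertices on the smaller side are matched.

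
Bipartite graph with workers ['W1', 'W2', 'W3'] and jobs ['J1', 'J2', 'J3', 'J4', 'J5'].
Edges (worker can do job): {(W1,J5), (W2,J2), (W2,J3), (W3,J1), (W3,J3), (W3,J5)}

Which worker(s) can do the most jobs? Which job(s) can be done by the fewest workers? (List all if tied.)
Most versatile: W3 (3 jobs); Least covered: J4 (0 workers)

Worker degrees (jobs they can do): W1:1, W2:2, W3:3
Job degrees (workers who can do it): J1:1, J2:1, J3:2, J4:0, J5:2

Maximum worker degree is 3, achieved by: W3
Minimum job degree is 0, achieved by: J4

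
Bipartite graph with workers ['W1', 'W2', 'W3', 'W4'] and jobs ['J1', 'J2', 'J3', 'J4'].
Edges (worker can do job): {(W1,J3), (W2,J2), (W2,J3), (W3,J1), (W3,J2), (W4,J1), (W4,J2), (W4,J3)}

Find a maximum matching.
Matching: {(W1,J3), (W3,J1), (W4,J2)}

Maximum matching (size 3):
  W1 → J3
  W3 → J1
  W4 → J2

Each worker is assigned to at most one job, and each job to at most one worker.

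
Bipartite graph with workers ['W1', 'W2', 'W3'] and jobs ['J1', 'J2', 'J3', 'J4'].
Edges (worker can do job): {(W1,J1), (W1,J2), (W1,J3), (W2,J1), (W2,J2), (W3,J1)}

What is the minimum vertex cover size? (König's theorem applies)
Minimum vertex cover size = 3

By König's theorem: in bipartite graphs,
min vertex cover = max matching = 3

Maximum matching has size 3, so minimum vertex cover also has size 3.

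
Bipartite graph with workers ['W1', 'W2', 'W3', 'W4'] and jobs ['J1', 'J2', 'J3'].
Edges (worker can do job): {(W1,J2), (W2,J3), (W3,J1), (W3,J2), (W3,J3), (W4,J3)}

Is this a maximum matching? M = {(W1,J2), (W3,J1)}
No, size 2 is not maximum

Proposed matching has size 2.
Maximum matching size for this graph: 3.

This is NOT maximum - can be improved to size 3.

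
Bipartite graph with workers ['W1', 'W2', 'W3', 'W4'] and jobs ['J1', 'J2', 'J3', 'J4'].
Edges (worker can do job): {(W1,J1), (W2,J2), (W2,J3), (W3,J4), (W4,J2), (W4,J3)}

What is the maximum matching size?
Maximum matching size = 4

Maximum matching: {(W1,J1), (W2,J2), (W3,J4), (W4,J3)}
Size: 4

This assigns 4 workers to 4 distinct jobs.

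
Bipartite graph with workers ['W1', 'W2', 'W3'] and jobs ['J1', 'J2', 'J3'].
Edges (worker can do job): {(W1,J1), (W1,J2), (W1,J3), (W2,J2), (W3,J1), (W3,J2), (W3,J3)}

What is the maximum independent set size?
Maximum independent set = 3

By König's theorem:
- Min vertex cover = Max matching = 3
- Max independent set = Total vertices - Min vertex cover
- Max independent set = 6 - 3 = 3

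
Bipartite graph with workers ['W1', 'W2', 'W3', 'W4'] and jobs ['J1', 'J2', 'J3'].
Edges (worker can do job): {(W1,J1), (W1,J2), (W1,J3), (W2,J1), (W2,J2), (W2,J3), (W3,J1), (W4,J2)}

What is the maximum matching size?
Maximum matching size = 3

Maximum matching: {(W1,J3), (W3,J1), (W4,J2)}
Size: 3

This assigns 3 workers to 3 distinct jobs.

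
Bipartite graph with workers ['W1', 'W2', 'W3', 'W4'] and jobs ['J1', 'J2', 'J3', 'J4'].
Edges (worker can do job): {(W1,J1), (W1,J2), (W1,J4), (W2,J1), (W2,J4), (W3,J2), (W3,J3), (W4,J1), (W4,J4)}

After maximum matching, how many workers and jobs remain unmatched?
Unmatched: 0 workers, 0 jobs

Maximum matching size: 4
Workers: 4 total, 4 matched, 0 unmatched
Jobs: 4 total, 4 matched, 0 unmatched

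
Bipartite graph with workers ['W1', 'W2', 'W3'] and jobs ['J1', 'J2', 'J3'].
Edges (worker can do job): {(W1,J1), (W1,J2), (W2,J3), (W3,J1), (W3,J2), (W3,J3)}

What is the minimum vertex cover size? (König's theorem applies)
Minimum vertex cover size = 3

By König's theorem: in bipartite graphs,
min vertex cover = max matching = 3

Maximum matching has size 3, so minimum vertex cover also has size 3.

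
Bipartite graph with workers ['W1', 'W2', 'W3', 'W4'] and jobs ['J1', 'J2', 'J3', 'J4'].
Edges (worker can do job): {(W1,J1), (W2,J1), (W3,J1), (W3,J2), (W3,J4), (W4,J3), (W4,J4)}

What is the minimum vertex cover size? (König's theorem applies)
Minimum vertex cover size = 3

By König's theorem: in bipartite graphs,
min vertex cover = max matching = 3

Maximum matching has size 3, so minimum vertex cover also has size 3.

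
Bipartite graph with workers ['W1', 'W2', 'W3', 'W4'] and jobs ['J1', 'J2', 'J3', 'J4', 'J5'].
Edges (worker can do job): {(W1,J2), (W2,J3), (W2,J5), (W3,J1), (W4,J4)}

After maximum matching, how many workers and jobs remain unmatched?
Unmatched: 0 workers, 1 jobs

Maximum matching size: 4
Workers: 4 total, 4 matched, 0 unmatched
Jobs: 5 total, 4 matched, 1 unmatched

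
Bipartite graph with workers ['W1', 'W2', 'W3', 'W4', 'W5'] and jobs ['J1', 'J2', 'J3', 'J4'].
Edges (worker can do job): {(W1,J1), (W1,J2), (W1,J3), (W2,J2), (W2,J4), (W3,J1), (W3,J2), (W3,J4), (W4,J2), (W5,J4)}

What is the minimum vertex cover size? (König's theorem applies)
Minimum vertex cover size = 4

By König's theorem: in bipartite graphs,
min vertex cover = max matching = 4

Maximum matching has size 4, so minimum vertex cover also has size 4.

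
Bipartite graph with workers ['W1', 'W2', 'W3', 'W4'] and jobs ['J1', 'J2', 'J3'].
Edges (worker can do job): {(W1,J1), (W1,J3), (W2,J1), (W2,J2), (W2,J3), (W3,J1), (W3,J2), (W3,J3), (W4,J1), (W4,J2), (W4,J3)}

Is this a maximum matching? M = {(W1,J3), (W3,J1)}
No, size 2 is not maximum

Proposed matching has size 2.
Maximum matching size for this graph: 3.

This is NOT maximum - can be improved to size 3.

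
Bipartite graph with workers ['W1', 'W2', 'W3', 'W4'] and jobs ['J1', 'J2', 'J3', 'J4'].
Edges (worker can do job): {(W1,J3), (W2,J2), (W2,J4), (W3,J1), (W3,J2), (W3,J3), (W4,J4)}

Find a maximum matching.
Matching: {(W1,J3), (W2,J2), (W3,J1), (W4,J4)}

Maximum matching (size 4):
  W1 → J3
  W2 → J2
  W3 → J1
  W4 → J4

Each worker is assigned to at most one job, and each job to at most one worker.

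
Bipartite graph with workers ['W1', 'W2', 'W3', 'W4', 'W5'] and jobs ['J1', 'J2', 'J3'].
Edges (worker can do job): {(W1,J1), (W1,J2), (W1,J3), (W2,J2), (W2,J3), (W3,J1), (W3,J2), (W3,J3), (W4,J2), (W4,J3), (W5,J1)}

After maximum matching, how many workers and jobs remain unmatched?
Unmatched: 2 workers, 0 jobs

Maximum matching size: 3
Workers: 5 total, 3 matched, 2 unmatched
Jobs: 3 total, 3 matched, 0 unmatched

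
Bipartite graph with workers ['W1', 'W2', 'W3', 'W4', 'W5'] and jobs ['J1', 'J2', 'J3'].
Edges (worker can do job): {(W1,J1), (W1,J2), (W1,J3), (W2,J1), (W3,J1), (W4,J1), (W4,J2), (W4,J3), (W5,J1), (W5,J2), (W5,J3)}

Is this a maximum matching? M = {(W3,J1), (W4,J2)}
No, size 2 is not maximum

Proposed matching has size 2.
Maximum matching size for this graph: 3.

This is NOT maximum - can be improved to size 3.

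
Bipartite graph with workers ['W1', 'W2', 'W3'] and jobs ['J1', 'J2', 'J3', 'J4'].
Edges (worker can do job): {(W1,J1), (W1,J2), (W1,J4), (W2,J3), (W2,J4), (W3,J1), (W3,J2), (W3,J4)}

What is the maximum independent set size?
Maximum independent set = 4

By König's theorem:
- Min vertex cover = Max matching = 3
- Max independent set = Total vertices - Min vertex cover
- Max independent set = 7 - 3 = 4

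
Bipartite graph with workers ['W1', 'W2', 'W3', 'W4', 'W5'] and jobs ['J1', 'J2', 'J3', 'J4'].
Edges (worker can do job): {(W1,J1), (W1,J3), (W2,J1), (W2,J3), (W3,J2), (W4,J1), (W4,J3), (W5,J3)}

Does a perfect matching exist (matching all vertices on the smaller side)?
No, maximum matching has size 3 < 4

Maximum matching has size 3, need 4 for perfect matching.
Unmatched workers: ['W1', 'W2']
Unmatched jobs: ['J4']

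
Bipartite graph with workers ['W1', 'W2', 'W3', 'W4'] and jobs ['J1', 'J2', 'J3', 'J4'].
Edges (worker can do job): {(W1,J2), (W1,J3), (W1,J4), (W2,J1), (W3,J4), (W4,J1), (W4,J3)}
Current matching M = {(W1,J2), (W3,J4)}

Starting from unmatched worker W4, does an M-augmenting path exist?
Yes: W4 → J1

An M-augmenting path alternates non-matching / matching edges, starting and ending at unmatched vertices.
Path: W4 → J1
(J1 is unmatched in M, so the path is augmenting.)
Flipping edges along this path would increase |M| from 2 to 3.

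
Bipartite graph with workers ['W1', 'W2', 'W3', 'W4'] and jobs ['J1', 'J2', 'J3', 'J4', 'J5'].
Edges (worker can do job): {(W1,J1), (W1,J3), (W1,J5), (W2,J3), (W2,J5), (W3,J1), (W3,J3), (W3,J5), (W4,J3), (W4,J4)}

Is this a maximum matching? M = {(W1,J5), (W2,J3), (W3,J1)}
No, size 3 is not maximum

Proposed matching has size 3.
Maximum matching size for this graph: 4.

This is NOT maximum - can be improved to size 4.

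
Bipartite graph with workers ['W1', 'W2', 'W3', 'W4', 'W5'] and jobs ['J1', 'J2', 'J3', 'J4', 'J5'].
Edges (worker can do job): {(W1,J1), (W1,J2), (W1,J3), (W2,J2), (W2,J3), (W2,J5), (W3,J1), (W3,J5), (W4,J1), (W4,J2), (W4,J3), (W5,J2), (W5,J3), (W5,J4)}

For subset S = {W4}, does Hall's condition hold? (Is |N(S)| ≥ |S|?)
Yes: |N(S)| = 3, |S| = 1

Subset S = {W4}
Neighbors N(S) = {J1, J2, J3}

|N(S)| = 3, |S| = 1
Hall's condition: |N(S)| ≥ |S| is satisfied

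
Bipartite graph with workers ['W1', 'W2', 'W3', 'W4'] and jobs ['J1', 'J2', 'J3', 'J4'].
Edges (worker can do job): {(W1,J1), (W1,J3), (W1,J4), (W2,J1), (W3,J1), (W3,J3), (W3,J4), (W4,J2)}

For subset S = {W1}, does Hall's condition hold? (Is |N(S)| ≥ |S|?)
Yes: |N(S)| = 3, |S| = 1

Subset S = {W1}
Neighbors N(S) = {J1, J3, J4}

|N(S)| = 3, |S| = 1
Hall's condition: |N(S)| ≥ |S| is satisfied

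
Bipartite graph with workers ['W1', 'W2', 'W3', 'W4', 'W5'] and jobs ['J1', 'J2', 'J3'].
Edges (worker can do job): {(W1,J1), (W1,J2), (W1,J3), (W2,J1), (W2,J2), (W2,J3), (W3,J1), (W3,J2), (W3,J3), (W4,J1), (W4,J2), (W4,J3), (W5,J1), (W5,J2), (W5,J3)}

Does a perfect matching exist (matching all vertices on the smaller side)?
Yes, perfect matching exists (size 3)

Perfect matching: {(W3,J3), (W4,J1), (W5,J2)}
All 3 vertices on the smaller side are matched.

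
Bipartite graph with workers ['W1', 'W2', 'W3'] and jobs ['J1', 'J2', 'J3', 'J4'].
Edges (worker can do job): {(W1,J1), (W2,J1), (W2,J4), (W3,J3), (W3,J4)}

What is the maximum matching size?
Maximum matching size = 3

Maximum matching: {(W1,J1), (W2,J4), (W3,J3)}
Size: 3

This assigns 3 workers to 3 distinct jobs.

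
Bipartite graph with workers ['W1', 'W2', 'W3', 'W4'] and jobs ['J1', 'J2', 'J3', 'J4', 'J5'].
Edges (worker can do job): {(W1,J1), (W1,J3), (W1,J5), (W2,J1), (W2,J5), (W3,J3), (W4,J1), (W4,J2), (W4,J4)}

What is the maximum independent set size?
Maximum independent set = 5

By König's theorem:
- Min vertex cover = Max matching = 4
- Max independent set = Total vertices - Min vertex cover
- Max independent set = 9 - 4 = 5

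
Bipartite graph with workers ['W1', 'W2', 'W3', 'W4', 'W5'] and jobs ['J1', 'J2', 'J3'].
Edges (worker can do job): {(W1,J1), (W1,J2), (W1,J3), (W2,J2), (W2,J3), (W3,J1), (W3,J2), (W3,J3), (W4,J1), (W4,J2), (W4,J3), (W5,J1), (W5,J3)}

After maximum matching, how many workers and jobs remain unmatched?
Unmatched: 2 workers, 0 jobs

Maximum matching size: 3
Workers: 5 total, 3 matched, 2 unmatched
Jobs: 3 total, 3 matched, 0 unmatched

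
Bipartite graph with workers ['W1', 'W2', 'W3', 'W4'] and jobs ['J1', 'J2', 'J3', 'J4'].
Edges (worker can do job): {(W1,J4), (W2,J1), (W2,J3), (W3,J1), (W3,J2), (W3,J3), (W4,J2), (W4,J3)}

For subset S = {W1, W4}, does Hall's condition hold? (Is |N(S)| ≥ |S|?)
Yes: |N(S)| = 3, |S| = 2

Subset S = {W1, W4}
Neighbors N(S) = {J2, J3, J4}

|N(S)| = 3, |S| = 2
Hall's condition: |N(S)| ≥ |S| is satisfied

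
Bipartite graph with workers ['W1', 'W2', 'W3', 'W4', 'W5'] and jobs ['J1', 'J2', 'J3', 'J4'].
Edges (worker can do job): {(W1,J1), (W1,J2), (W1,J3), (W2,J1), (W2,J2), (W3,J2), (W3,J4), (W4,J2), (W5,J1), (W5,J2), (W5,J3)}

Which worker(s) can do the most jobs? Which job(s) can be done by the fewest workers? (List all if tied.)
Most versatile: W1, W5 (3 jobs); Least covered: J4 (1 workers)

Worker degrees (jobs they can do): W1:3, W2:2, W3:2, W4:1, W5:3
Job degrees (workers who can do it): J1:3, J2:5, J3:2, J4:1

Maximum worker degree is 3, achieved by: W1, W5
Minimum job degree is 1, achieved by: J4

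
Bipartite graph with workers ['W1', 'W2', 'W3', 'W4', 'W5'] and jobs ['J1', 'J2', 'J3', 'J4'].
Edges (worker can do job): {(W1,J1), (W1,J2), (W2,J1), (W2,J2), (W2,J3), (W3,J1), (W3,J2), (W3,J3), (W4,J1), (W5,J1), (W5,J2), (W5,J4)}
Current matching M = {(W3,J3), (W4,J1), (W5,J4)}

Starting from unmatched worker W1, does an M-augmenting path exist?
Yes: W1 → J2

An M-augmenting path alternates non-matching / matching edges, starting and ending at unmatched vertices.
Path: W1 → J2
(J2 is unmatched in M, so the path is augmenting.)
Flipping edges along this path would increase |M| from 3 to 4.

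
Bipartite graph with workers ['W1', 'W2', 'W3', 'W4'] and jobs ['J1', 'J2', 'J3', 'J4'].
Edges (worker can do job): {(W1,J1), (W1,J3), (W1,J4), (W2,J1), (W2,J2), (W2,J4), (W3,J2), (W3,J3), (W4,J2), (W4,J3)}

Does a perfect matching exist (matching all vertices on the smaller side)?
Yes, perfect matching exists (size 4)

Perfect matching: {(W1,J4), (W2,J1), (W3,J3), (W4,J2)}
All 4 vertices on the smaller side are matched.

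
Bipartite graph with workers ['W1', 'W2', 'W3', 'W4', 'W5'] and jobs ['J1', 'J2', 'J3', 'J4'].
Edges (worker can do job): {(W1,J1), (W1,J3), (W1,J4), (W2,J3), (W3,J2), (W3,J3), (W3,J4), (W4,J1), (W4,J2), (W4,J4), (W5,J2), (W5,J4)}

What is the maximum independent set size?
Maximum independent set = 5

By König's theorem:
- Min vertex cover = Max matching = 4
- Max independent set = Total vertices - Min vertex cover
- Max independent set = 9 - 4 = 5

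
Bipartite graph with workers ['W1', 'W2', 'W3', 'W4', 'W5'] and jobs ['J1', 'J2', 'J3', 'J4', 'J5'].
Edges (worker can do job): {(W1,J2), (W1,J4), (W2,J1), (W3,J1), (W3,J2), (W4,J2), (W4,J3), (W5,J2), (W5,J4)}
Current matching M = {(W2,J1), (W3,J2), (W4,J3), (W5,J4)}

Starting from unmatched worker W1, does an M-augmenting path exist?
No augmenting path from W1

Alternating search from W1 reaches jobs: {J1, J2, J4}.
Every reachable job is already matched in M, and following those matched edges back to workers exposes no further unvisited jobs.
No M-augmenting path from W1 exists.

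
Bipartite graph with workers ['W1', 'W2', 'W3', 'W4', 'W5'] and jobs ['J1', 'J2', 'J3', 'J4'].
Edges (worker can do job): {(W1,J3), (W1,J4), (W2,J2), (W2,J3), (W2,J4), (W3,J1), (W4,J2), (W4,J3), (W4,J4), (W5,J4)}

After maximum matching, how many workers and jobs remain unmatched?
Unmatched: 1 workers, 0 jobs

Maximum matching size: 4
Workers: 5 total, 4 matched, 1 unmatched
Jobs: 4 total, 4 matched, 0 unmatched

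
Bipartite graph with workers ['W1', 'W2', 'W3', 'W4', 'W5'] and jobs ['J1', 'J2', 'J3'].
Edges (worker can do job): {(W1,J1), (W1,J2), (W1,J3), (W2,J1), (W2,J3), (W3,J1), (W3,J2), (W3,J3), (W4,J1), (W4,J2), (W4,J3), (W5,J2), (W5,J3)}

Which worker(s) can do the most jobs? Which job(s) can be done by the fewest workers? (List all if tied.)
Most versatile: W1, W3, W4 (3 jobs); Least covered: J1, J2 (4 workers)

Worker degrees (jobs they can do): W1:3, W2:2, W3:3, W4:3, W5:2
Job degrees (workers who can do it): J1:4, J2:4, J3:5

Maximum worker degree is 3, achieved by: W1, W3, W4
Minimum job degree is 4, achieved by: J1, J2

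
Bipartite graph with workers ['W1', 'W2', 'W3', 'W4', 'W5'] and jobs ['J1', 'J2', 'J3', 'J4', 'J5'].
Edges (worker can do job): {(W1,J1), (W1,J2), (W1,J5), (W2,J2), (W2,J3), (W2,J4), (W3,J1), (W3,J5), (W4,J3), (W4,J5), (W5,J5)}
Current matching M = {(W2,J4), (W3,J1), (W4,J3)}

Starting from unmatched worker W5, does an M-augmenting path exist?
Yes: W5 → J5

An M-augmenting path alternates non-matching / matching edges, starting and ending at unmatched vertices.
Path: W5 → J5
(J5 is unmatched in M, so the path is augmenting.)
Flipping edges along this path would increase |M| from 3 to 4.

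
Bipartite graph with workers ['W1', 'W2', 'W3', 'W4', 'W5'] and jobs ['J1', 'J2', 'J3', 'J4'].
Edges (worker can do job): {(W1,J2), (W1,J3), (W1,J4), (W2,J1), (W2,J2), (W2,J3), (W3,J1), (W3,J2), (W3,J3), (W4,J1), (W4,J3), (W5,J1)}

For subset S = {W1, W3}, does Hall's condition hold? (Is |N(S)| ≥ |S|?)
Yes: |N(S)| = 4, |S| = 2

Subset S = {W1, W3}
Neighbors N(S) = {J1, J2, J3, J4}

|N(S)| = 4, |S| = 2
Hall's condition: |N(S)| ≥ |S| is satisfied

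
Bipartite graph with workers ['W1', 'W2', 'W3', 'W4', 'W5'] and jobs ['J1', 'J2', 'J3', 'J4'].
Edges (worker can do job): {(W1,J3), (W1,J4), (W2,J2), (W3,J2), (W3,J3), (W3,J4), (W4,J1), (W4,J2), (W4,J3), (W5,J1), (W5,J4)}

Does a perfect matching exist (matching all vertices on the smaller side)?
Yes, perfect matching exists (size 4)

Perfect matching: {(W1,J4), (W3,J2), (W4,J3), (W5,J1)}
All 4 vertices on the smaller side are matched.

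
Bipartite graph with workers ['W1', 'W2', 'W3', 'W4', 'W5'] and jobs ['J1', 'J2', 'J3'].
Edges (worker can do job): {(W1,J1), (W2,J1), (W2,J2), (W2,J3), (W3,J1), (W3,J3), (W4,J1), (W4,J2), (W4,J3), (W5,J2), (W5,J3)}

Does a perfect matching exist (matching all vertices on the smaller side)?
Yes, perfect matching exists (size 3)

Perfect matching: {(W3,J3), (W4,J1), (W5,J2)}
All 3 vertices on the smaller side are matched.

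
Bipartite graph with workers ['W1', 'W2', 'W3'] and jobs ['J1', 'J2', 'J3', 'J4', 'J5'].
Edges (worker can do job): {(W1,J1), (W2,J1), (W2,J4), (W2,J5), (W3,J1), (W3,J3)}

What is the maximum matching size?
Maximum matching size = 3

Maximum matching: {(W1,J1), (W2,J5), (W3,J3)}
Size: 3

This assigns 3 workers to 3 distinct jobs.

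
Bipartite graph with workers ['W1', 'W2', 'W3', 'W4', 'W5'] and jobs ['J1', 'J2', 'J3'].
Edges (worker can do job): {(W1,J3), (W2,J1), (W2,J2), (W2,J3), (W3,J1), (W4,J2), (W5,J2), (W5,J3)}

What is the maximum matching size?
Maximum matching size = 3

Maximum matching: {(W1,J3), (W3,J1), (W5,J2)}
Size: 3

This assigns 3 workers to 3 distinct jobs.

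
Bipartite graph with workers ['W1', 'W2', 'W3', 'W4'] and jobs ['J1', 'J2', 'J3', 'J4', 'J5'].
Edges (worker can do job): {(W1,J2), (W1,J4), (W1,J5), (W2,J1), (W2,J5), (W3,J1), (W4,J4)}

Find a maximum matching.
Matching: {(W1,J2), (W2,J5), (W3,J1), (W4,J4)}

Maximum matching (size 4):
  W1 → J2
  W2 → J5
  W3 → J1
  W4 → J4

Each worker is assigned to at most one job, and each job to at most one worker.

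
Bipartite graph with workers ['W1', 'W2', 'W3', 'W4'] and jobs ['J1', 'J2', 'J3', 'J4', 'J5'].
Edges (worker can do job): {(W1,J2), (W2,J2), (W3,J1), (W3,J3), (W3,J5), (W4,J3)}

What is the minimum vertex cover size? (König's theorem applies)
Minimum vertex cover size = 3

By König's theorem: in bipartite graphs,
min vertex cover = max matching = 3

Maximum matching has size 3, so minimum vertex cover also has size 3.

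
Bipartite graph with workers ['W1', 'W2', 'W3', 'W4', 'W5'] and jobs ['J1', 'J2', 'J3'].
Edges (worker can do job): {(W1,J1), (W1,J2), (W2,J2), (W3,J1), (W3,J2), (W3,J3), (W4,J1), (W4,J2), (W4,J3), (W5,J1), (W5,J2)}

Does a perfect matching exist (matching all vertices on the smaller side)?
Yes, perfect matching exists (size 3)

Perfect matching: {(W3,J1), (W4,J3), (W5,J2)}
All 3 vertices on the smaller side are matched.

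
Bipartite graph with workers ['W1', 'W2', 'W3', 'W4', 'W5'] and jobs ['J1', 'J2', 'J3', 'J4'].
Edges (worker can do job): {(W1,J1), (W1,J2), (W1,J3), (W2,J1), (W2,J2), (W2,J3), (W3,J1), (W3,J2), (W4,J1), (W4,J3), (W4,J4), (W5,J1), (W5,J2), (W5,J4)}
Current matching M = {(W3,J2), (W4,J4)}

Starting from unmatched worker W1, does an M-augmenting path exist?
Yes: W1 → J2 → W3 → J1

An M-augmenting path alternates non-matching / matching edges, starting and ending at unmatched vertices.
Path: W1 → J2 → W3 → J1
(J1 is unmatched in M, so the path is augmenting.)
Flipping edges along this path would increase |M| from 2 to 3.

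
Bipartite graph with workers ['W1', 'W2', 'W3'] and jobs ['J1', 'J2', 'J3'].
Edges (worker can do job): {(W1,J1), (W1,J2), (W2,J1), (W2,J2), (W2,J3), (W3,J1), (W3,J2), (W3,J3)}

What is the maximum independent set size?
Maximum independent set = 3

By König's theorem:
- Min vertex cover = Max matching = 3
- Max independent set = Total vertices - Min vertex cover
- Max independent set = 6 - 3 = 3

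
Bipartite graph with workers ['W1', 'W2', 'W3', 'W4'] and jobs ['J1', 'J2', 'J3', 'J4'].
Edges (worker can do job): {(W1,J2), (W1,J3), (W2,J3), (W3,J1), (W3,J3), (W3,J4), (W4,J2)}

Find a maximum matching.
Matching: {(W1,J3), (W3,J1), (W4,J2)}

Maximum matching (size 3):
  W1 → J3
  W3 → J1
  W4 → J2

Each worker is assigned to at most one job, and each job to at most one worker.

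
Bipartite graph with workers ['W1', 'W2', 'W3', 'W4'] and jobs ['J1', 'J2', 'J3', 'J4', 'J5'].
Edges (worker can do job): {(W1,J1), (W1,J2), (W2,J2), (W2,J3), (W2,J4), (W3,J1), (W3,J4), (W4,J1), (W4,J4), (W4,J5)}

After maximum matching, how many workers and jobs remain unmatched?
Unmatched: 0 workers, 1 jobs

Maximum matching size: 4
Workers: 4 total, 4 matched, 0 unmatched
Jobs: 5 total, 4 matched, 1 unmatched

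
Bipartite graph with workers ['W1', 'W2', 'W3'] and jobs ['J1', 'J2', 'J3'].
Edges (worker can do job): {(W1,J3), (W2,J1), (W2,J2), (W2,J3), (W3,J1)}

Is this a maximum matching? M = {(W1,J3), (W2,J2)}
No, size 2 is not maximum

Proposed matching has size 2.
Maximum matching size for this graph: 3.

This is NOT maximum - can be improved to size 3.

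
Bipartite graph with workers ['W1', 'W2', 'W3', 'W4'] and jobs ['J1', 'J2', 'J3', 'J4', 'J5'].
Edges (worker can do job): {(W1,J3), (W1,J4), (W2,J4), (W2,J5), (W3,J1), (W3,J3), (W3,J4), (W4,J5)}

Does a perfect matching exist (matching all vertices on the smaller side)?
Yes, perfect matching exists (size 4)

Perfect matching: {(W1,J3), (W2,J4), (W3,J1), (W4,J5)}
All 4 vertices on the smaller side are matched.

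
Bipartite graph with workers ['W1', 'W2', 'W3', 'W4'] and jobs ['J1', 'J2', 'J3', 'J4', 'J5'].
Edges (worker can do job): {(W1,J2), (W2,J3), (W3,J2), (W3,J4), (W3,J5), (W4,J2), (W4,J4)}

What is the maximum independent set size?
Maximum independent set = 5

By König's theorem:
- Min vertex cover = Max matching = 4
- Max independent set = Total vertices - Min vertex cover
- Max independent set = 9 - 4 = 5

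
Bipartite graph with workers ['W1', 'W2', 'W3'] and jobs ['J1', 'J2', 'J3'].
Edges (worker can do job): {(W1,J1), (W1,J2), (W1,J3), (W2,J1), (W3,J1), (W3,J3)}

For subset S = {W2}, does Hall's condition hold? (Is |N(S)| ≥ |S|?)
Yes: |N(S)| = 1, |S| = 1

Subset S = {W2}
Neighbors N(S) = {J1}

|N(S)| = 1, |S| = 1
Hall's condition: |N(S)| ≥ |S| is satisfied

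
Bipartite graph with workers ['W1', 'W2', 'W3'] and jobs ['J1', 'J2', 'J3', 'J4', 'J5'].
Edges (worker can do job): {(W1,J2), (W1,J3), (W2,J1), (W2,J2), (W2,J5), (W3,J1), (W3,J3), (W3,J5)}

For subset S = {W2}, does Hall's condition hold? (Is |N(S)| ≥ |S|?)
Yes: |N(S)| = 3, |S| = 1

Subset S = {W2}
Neighbors N(S) = {J1, J2, J5}

|N(S)| = 3, |S| = 1
Hall's condition: |N(S)| ≥ |S| is satisfied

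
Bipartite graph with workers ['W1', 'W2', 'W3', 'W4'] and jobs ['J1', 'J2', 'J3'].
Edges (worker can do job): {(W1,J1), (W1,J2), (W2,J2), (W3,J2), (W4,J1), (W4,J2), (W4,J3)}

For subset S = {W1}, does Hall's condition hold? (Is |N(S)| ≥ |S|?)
Yes: |N(S)| = 2, |S| = 1

Subset S = {W1}
Neighbors N(S) = {J1, J2}

|N(S)| = 2, |S| = 1
Hall's condition: |N(S)| ≥ |S| is satisfied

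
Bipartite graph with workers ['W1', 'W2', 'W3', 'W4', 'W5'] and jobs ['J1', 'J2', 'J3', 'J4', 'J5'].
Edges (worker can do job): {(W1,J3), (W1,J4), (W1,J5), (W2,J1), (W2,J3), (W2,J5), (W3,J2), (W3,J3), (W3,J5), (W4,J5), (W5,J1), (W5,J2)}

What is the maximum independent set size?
Maximum independent set = 5

By König's theorem:
- Min vertex cover = Max matching = 5
- Max independent set = Total vertices - Min vertex cover
- Max independent set = 10 - 5 = 5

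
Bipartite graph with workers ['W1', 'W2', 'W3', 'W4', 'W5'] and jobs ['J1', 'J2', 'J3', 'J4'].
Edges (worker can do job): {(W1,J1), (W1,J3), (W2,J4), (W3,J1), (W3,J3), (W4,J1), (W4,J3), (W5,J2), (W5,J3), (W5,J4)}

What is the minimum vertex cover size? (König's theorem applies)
Minimum vertex cover size = 4

By König's theorem: in bipartite graphs,
min vertex cover = max matching = 4

Maximum matching has size 4, so minimum vertex cover also has size 4.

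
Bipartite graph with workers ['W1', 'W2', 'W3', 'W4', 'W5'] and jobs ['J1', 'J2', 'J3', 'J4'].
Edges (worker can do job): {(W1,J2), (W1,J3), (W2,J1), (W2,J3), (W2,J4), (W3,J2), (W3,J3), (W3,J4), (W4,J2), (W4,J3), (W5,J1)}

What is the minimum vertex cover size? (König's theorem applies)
Minimum vertex cover size = 4

By König's theorem: in bipartite graphs,
min vertex cover = max matching = 4

Maximum matching has size 4, so minimum vertex cover also has size 4.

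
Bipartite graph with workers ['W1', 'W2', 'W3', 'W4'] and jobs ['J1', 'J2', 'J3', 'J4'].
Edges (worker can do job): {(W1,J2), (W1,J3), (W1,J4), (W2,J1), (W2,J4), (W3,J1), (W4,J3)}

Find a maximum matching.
Matching: {(W1,J2), (W2,J4), (W3,J1), (W4,J3)}

Maximum matching (size 4):
  W1 → J2
  W2 → J4
  W3 → J1
  W4 → J3

Each worker is assigned to at most one job, and each job to at most one worker.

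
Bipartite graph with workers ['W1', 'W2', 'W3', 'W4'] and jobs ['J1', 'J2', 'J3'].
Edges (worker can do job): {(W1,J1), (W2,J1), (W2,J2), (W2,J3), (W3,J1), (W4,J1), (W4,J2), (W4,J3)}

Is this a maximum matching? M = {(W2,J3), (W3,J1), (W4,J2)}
Yes, size 3 is maximum

Proposed matching has size 3.
Maximum matching size for this graph: 3.

This is a maximum matching.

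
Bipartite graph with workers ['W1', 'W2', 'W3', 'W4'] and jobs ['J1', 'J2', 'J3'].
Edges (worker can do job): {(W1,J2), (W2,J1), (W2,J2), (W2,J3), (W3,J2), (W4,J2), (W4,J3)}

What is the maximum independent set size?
Maximum independent set = 4

By König's theorem:
- Min vertex cover = Max matching = 3
- Max independent set = Total vertices - Min vertex cover
- Max independent set = 7 - 3 = 4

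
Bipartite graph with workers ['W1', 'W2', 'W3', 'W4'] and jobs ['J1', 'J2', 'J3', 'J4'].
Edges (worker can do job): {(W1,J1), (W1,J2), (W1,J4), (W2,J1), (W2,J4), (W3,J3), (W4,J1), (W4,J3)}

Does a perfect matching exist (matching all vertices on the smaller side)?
Yes, perfect matching exists (size 4)

Perfect matching: {(W1,J2), (W2,J4), (W3,J3), (W4,J1)}
All 4 vertices on the smaller side are matched.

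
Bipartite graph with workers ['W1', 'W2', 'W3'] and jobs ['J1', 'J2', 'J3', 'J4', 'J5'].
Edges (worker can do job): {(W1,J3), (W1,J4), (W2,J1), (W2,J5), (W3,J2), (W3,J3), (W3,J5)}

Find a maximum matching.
Matching: {(W1,J4), (W2,J1), (W3,J5)}

Maximum matching (size 3):
  W1 → J4
  W2 → J1
  W3 → J5

Each worker is assigned to at most one job, and each job to at most one worker.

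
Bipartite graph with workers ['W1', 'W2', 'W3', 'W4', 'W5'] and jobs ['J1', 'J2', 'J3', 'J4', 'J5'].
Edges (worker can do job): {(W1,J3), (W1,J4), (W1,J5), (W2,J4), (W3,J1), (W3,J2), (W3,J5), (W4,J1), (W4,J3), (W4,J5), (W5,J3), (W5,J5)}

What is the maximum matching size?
Maximum matching size = 5

Maximum matching: {(W1,J5), (W2,J4), (W3,J2), (W4,J1), (W5,J3)}
Size: 5

This assigns 5 workers to 5 distinct jobs.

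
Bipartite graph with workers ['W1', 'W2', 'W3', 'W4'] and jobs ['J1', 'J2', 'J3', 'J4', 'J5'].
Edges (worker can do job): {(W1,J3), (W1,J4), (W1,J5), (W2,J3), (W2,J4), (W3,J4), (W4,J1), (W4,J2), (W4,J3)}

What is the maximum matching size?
Maximum matching size = 4

Maximum matching: {(W1,J5), (W2,J3), (W3,J4), (W4,J1)}
Size: 4

This assigns 4 workers to 4 distinct jobs.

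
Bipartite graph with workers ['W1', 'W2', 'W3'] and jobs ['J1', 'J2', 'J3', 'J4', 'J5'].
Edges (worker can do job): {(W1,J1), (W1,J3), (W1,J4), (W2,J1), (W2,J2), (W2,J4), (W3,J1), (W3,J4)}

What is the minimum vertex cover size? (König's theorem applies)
Minimum vertex cover size = 3

By König's theorem: in bipartite graphs,
min vertex cover = max matching = 3

Maximum matching has size 3, so minimum vertex cover also has size 3.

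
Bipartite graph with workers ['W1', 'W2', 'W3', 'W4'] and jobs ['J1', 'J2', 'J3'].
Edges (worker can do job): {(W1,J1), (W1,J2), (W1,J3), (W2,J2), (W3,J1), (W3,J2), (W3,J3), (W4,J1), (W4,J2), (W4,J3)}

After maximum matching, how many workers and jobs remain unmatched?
Unmatched: 1 workers, 0 jobs

Maximum matching size: 3
Workers: 4 total, 3 matched, 1 unmatched
Jobs: 3 total, 3 matched, 0 unmatched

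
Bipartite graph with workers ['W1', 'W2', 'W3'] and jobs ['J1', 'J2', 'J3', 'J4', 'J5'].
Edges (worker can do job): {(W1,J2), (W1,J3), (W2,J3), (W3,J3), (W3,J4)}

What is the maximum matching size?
Maximum matching size = 3

Maximum matching: {(W1,J2), (W2,J3), (W3,J4)}
Size: 3

This assigns 3 workers to 3 distinct jobs.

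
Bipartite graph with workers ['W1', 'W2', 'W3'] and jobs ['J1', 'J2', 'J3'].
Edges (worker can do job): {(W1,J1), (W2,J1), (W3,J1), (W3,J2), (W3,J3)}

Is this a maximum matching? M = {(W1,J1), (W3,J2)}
Yes, size 2 is maximum

Proposed matching has size 2.
Maximum matching size for this graph: 2.

This is a maximum matching.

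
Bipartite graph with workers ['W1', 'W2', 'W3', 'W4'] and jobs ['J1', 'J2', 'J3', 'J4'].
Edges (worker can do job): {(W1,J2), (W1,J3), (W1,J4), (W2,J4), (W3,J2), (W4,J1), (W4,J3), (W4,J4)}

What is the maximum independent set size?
Maximum independent set = 4

By König's theorem:
- Min vertex cover = Max matching = 4
- Max independent set = Total vertices - Min vertex cover
- Max independent set = 8 - 4 = 4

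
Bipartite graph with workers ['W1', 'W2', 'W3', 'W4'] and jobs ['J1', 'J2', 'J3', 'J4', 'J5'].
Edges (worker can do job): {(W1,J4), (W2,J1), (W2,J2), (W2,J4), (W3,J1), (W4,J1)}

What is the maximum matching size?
Maximum matching size = 3

Maximum matching: {(W1,J4), (W2,J2), (W4,J1)}
Size: 3

This assigns 3 workers to 3 distinct jobs.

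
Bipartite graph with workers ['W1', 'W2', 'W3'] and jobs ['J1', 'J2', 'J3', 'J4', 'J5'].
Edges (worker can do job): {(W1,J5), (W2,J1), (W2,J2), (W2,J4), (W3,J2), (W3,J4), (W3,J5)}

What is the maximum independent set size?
Maximum independent set = 5

By König's theorem:
- Min vertex cover = Max matching = 3
- Max independent set = Total vertices - Min vertex cover
- Max independent set = 8 - 3 = 5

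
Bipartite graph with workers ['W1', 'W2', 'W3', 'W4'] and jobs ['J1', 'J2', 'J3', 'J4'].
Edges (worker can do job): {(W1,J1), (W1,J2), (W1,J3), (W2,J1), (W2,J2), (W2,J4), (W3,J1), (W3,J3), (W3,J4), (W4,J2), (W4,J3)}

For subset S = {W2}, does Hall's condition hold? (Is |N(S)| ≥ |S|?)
Yes: |N(S)| = 3, |S| = 1

Subset S = {W2}
Neighbors N(S) = {J1, J2, J4}

|N(S)| = 3, |S| = 1
Hall's condition: |N(S)| ≥ |S| is satisfied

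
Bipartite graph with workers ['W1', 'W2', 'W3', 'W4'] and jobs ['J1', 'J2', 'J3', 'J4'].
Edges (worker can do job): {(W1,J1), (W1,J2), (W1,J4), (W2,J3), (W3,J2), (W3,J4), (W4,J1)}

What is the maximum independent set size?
Maximum independent set = 4

By König's theorem:
- Min vertex cover = Max matching = 4
- Max independent set = Total vertices - Min vertex cover
- Max independent set = 8 - 4 = 4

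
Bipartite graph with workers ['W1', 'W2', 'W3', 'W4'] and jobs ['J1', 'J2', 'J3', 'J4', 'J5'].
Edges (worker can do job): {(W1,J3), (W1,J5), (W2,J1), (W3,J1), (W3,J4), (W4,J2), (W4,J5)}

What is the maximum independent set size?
Maximum independent set = 5

By König's theorem:
- Min vertex cover = Max matching = 4
- Max independent set = Total vertices - Min vertex cover
- Max independent set = 9 - 4 = 5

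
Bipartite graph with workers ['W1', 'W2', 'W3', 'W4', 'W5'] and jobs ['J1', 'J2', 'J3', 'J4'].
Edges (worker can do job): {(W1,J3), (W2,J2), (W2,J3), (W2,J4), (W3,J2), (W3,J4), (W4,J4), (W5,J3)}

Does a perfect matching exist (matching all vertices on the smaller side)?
No, maximum matching has size 3 < 4

Maximum matching has size 3, need 4 for perfect matching.
Unmatched workers: ['W1', 'W2']
Unmatched jobs: ['J1']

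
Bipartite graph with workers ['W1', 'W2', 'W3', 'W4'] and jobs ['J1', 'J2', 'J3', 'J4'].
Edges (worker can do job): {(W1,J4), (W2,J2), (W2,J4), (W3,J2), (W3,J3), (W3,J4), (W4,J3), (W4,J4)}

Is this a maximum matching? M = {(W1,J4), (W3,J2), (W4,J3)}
Yes, size 3 is maximum

Proposed matching has size 3.
Maximum matching size for this graph: 3.

This is a maximum matching.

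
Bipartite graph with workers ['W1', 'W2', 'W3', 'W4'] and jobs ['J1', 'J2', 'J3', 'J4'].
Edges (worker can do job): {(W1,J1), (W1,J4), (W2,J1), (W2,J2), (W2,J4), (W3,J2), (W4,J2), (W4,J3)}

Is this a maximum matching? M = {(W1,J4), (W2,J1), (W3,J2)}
No, size 3 is not maximum

Proposed matching has size 3.
Maximum matching size for this graph: 4.

This is NOT maximum - can be improved to size 4.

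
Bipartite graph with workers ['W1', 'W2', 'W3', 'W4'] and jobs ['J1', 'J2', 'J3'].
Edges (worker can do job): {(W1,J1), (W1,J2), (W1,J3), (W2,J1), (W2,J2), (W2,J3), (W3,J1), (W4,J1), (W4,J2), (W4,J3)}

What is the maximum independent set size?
Maximum independent set = 4

By König's theorem:
- Min vertex cover = Max matching = 3
- Max independent set = Total vertices - Min vertex cover
- Max independent set = 7 - 3 = 4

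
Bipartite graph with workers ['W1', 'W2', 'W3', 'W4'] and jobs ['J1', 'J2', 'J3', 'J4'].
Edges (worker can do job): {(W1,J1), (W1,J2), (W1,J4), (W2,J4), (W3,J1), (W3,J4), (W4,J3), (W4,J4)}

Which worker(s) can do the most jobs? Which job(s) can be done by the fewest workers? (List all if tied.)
Most versatile: W1 (3 jobs); Least covered: J2, J3 (1 workers)

Worker degrees (jobs they can do): W1:3, W2:1, W3:2, W4:2
Job degrees (workers who can do it): J1:2, J2:1, J3:1, J4:4

Maximum worker degree is 3, achieved by: W1
Minimum job degree is 1, achieved by: J2, J3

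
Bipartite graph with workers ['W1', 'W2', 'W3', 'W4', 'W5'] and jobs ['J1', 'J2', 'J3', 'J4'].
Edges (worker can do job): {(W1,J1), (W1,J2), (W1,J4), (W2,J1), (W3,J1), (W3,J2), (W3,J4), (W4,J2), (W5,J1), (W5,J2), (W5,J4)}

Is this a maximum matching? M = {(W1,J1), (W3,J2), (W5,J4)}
Yes, size 3 is maximum

Proposed matching has size 3.
Maximum matching size for this graph: 3.

This is a maximum matching.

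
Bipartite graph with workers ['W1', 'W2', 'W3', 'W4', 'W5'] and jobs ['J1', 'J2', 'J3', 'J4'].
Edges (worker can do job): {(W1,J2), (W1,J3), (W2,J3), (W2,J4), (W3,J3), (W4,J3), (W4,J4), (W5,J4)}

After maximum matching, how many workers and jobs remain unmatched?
Unmatched: 2 workers, 1 jobs

Maximum matching size: 3
Workers: 5 total, 3 matched, 2 unmatched
Jobs: 4 total, 3 matched, 1 unmatched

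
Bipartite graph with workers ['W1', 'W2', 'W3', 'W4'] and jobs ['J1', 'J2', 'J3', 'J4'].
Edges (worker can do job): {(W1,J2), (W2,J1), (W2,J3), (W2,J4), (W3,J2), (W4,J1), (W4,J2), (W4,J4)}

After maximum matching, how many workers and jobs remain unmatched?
Unmatched: 1 workers, 1 jobs

Maximum matching size: 3
Workers: 4 total, 3 matched, 1 unmatched
Jobs: 4 total, 3 matched, 1 unmatched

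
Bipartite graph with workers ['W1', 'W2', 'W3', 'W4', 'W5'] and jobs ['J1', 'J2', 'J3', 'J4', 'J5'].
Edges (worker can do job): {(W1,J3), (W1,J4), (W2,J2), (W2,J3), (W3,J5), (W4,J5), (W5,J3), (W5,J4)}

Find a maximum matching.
Matching: {(W1,J4), (W2,J2), (W3,J5), (W5,J3)}

Maximum matching (size 4):
  W1 → J4
  W2 → J2
  W3 → J5
  W5 → J3

Each worker is assigned to at most one job, and each job to at most one worker.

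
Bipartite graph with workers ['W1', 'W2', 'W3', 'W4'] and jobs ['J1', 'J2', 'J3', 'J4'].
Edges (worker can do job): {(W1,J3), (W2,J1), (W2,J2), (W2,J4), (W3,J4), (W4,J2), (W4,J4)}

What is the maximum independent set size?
Maximum independent set = 4

By König's theorem:
- Min vertex cover = Max matching = 4
- Max independent set = Total vertices - Min vertex cover
- Max independent set = 8 - 4 = 4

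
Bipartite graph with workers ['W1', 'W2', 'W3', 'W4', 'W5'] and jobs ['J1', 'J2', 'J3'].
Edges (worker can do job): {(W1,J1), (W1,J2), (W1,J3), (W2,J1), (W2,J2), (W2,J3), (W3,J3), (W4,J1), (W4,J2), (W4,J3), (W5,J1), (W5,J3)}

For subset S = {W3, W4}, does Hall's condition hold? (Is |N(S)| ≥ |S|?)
Yes: |N(S)| = 3, |S| = 2

Subset S = {W3, W4}
Neighbors N(S) = {J1, J2, J3}

|N(S)| = 3, |S| = 2
Hall's condition: |N(S)| ≥ |S| is satisfied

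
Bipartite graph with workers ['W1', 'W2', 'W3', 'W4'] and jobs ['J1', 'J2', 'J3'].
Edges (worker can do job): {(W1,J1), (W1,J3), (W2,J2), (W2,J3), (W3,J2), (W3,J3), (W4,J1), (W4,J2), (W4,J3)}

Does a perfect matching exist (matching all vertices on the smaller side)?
Yes, perfect matching exists (size 3)

Perfect matching: {(W1,J1), (W3,J2), (W4,J3)}
All 3 vertices on the smaller side are matched.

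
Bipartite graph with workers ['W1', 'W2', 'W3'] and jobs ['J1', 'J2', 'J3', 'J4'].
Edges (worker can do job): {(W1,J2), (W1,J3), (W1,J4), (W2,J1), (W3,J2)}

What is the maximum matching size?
Maximum matching size = 3

Maximum matching: {(W1,J3), (W2,J1), (W3,J2)}
Size: 3

This assigns 3 workers to 3 distinct jobs.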